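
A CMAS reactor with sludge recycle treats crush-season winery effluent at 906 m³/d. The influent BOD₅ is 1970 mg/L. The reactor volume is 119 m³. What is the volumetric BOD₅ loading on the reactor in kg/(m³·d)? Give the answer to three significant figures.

Applied BOD₅ load per unit volume = Q·S₀/V = (906 × 1970/1000)/119.0 = 15.00 kg BOD₅·m⁻³·d⁻¹.

L_v ≈ 15.0 kg BOD₅/(m³·d)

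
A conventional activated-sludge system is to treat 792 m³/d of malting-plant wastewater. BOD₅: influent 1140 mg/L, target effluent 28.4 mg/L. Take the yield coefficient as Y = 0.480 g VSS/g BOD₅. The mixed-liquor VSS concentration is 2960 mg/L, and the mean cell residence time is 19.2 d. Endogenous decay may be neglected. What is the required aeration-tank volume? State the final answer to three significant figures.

With k_d = 0 the design equation reduces to V = Y Q (S₀−S) θ_c / X = 0.480 × 792 × (1140 − 28.4) × 19.2 / 2960 = 2741 m³.

V ≈ 2740 m³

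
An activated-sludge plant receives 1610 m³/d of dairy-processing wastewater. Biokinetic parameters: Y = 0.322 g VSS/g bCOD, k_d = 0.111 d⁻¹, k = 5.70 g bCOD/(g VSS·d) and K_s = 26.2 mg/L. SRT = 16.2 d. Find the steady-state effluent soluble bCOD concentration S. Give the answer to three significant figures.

Effluent substrate depends only on kinetics and SRT: S = K_s(1 + k_d θ_c) / [θ_c(Yk − k_d) − 1] = 26.2 × (1 + 0.111 × 16.2) / [16.2 × (0.322 × 5.70 − 0.111) − 1] = 73.31 / 26.94 = 2.722 mg/L.

S ≈ 2.72 mg/L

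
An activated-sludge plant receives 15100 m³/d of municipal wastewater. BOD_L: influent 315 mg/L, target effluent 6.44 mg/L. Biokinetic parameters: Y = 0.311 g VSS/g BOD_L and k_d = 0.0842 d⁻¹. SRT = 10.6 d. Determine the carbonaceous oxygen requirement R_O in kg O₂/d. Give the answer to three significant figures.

Y_obs = Y / (1 + k_d θ_c) = 0.311 / (1 + 0.0842 × 10.6) = 0.311 / 1.893 = 0.1643.
Substrate removed = Q·(S₀ − S) = 15100 m³/d × (315 − 6.44) g/m³ = 4.66×10^6 g/d = 4659 kg/d.
Biomass synthesised: P_X = Y_obs × 4659 = 765.7 kg VSS/d.
Carbonaceous O₂ demand = substrate oxidised − cell-mass equivalent = 4659 − 1.42 × 765.7 = 3572 kg O₂/d.

R_O ≈ 3570 kg O₂/d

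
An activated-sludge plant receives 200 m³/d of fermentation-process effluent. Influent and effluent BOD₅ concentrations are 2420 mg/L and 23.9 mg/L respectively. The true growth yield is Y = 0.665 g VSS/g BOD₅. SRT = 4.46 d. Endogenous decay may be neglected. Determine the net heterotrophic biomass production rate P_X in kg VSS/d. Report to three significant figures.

P_X ≈ 319 kg VSS/d

With endogenous decay neglected, the observed yield equals the true yield: Y_obs = Y = 0.665 g VSS/g BOD₅.
Substrate removed = Q·(S₀ − S) = 200 m³/d × (2420 − 23.9) g/m³ = 4.79×10^5 g/d = 479.2 kg/d.
P_X = Y_obs · Q(S₀ − S) = 0.6650 × 479.2 = 318.7 kg VSS/d.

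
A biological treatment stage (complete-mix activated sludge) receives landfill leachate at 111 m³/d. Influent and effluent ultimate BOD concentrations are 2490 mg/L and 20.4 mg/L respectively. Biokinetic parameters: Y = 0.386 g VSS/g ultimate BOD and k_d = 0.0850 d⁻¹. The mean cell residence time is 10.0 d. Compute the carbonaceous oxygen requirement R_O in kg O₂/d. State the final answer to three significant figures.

R_O ≈ 193 kg O₂/d

Correct the yield for decay: Y_obs = Y/(1 + k_d θ_c) = 0.386 / (1 + 0.0850 × 10.0) = 0.386 / 1.850 = 0.2086.
ΔS = 2490 − 20.4 = 2470 mg/L, so the substrate removal rate is 111 × 2470/1000 = 274.1 kg ultimate BOD/d.
P_X = Y_obs·Q·(S₀ − S) = 0.2086 × 274.1 = 57.20 kg VSS/d.
R_O = Q·(S₀ − S) − 1.42·P_X = 274.1 − 1.42 × 57.20 = 192.9 kg O₂/d.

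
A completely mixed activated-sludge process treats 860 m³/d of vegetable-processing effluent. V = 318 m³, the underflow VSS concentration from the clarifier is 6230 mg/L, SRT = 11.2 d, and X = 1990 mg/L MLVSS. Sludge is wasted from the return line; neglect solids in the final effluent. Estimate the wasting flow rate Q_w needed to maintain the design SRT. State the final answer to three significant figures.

Q_w ≈ 9.07 m³/d

θ_c = V·X/(Q_w·X_r) when wasting from the recycle, so Q_w = V·X/(θ_c·X_r) = 318.0 × 1990 / (11.2 × 6230) = 9.069 m³/d.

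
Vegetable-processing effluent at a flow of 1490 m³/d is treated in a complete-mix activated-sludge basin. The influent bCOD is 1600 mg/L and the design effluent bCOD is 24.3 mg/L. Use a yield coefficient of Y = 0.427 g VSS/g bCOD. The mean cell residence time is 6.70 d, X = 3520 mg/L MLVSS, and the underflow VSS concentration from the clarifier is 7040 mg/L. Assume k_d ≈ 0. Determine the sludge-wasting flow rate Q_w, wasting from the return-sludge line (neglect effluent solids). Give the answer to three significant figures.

With k_d = 0 the design equation reduces to V = Y Q (S₀−S) θ_c / X = 0.427 × 1490 × (1600 − 24.3) × 6.70 / 3520 = 1908 m³.
Wasting from the return line (neglecting effluent solids): Q_w = V·X / (θ_c·X_r) = 1908 × 3520 / (6.70 × 7040) = 142.4 m³/d.

Q_w ≈ 142 m³/d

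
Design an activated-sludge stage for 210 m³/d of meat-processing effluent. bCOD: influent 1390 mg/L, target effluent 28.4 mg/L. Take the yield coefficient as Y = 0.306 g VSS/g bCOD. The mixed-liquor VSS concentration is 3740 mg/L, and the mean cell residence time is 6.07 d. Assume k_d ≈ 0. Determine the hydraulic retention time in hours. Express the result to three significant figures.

τ ≈ 16.2 h

Biomass mass balance (decay neglected): V·X = Y·Q·(S₀ − S)·θ_c, so V = 0.306 × 210 × (1390 − 28.4) × 6.07 / 3740 = 142.0 m³.
Hydraulic retention time τ = V/Q = 142.0 / 210 = 0.6762 d = 16.23 h.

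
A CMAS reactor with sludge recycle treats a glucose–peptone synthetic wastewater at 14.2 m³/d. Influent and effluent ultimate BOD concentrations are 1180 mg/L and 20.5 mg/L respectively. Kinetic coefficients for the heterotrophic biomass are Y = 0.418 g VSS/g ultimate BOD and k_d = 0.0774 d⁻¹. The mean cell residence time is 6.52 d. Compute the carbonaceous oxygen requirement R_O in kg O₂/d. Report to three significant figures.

R_O ≈ 9.97 kg O₂/d

Correct the yield for decay: Y_obs = Y/(1 + k_d θ_c) = 0.418 / (1 + 0.0774 × 6.52) = 0.418 / 1.505 = 0.2778.
Substrate removed = Q·(S₀ − S) = 14.2 m³/d × (1180 − 20.5) g/m³ = 1.65×10^4 g/d = 16.46 kg/d.
Net sludge production P_X = 0.2778 × 16.46 = 4.574 kg VSS/d.
R_O = Q·(S₀ − S) − 1.42·P_X = 16.46 − 1.42 × 4.574 = 9.970 kg O₂/d.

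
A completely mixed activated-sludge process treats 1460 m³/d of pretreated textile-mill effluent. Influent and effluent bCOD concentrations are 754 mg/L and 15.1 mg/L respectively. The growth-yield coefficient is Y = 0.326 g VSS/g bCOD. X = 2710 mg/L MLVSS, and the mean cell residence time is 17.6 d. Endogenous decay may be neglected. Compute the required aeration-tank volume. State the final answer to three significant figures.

V·X = Y·Q·ΔS·θ_c gives V = 0.326 × 1460 × (754 − 15.1) × 17.6 / 2710 = 2284 m³.

V ≈ 2280 m³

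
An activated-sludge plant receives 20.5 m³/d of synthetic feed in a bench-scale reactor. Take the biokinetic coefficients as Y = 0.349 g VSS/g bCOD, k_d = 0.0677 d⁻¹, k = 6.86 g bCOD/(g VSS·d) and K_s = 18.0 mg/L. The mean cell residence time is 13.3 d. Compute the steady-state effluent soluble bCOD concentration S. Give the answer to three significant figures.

S ≈ 1.14 mg/L

Effluent substrate depends only on kinetics and SRT: S = K_s(1 + k_d θ_c) / [θ_c(Yk − k_d) − 1] = 18.0 × (1 + 0.0677 × 13.3) / [13.3 × (0.349 × 6.86 − 0.0677) − 1] = 34.21 / 29.94 = 1.142 mg/L.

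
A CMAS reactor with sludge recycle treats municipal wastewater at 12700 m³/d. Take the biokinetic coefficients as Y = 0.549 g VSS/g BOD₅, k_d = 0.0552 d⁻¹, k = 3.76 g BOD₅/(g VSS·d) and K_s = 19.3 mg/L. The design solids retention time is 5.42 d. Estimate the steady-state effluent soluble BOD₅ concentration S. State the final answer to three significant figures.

S ≈ 2.54 mg/L

From the Monod/SRT balance for a CMAS, S = K_s·(1+k_d θ_c)/[θ_c·(Y k − k_d) − 1] = 19.3 × (1 + 0.0552 × 5.42) / [5.42 × (0.549 × 3.76 − 0.0552) − 1] = 25.07 / 9.889 = 2.536 mg/L.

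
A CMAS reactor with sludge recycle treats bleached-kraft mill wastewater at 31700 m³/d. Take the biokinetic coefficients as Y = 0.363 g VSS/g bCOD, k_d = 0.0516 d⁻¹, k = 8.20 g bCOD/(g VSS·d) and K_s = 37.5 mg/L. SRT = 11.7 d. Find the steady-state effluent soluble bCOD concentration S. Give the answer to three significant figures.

S ≈ 1.81 mg/L

Effluent substrate depends only on kinetics and SRT: S = K_s(1 + k_d θ_c) / [θ_c(Yk − k_d) − 1] = 37.5 × (1 + 0.0516 × 11.7) / [11.7 × (0.363 × 8.20 − 0.0516) − 1] = 60.14 / 33.22 = 1.810 mg/L.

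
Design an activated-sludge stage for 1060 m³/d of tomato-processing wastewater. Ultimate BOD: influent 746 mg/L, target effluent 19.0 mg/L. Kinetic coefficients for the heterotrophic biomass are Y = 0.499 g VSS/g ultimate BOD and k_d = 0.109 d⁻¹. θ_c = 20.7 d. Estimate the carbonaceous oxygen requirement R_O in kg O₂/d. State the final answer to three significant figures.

Y_obs = Y / (1 + k_d θ_c) = 0.499 / (1 + 0.109 × 20.7) = 0.499 / 3.256 = 0.1532.
Mass of ultimate BOD removed per day: Q(S₀ − S) = 1060 × 727.0 g/m³ = 770.6 kg/d.
Biomass synthesised: P_X = Y_obs × 770.6 = 118.1 kg VSS/d.
R_O = Q·(S₀ − S) − 1.42·P_X = 770.6 − 1.42 × 118.1 = 602.9 kg O₂/d.

R_O ≈ 603 kg O₂/d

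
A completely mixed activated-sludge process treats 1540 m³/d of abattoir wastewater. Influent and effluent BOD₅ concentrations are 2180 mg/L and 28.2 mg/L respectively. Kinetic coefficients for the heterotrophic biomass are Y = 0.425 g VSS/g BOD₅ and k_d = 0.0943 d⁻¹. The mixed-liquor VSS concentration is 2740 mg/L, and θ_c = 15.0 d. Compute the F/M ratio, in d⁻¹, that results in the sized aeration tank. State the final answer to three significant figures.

From the SRT design equation V = Y Q (S₀−S) θ_c / [X (1 + k_d θ_c)] = 0.425 × 1540 × (2180 − 28.2) × 15.0 / [2740 × (1 + 0.0943 × 15.0)] = 2.11×10^7 / 6616 = 3193 m³.
F/M = Q·S₀ / (V·X) = 1540 × 2180 / (3193 × 2740) = 0.3837 g BOD₅·(g VSS·d)⁻¹.

F/M ≈ 0.384 d⁻¹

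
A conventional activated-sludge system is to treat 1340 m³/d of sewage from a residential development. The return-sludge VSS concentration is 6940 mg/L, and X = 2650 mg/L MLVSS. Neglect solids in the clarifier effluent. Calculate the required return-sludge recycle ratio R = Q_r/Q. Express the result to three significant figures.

R = Q_r/Q = X/(X_r − X) = 2650 / (6940 − 2650) = 0.6177.

R ≈ 0.618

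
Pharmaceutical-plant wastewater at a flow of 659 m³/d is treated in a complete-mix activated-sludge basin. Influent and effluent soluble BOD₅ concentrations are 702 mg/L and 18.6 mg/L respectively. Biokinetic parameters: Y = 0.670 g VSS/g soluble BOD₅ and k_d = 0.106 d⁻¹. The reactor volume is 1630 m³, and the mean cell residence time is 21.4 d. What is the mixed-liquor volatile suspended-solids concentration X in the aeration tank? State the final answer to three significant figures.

X ≈ 1210 mg/L

X = Y·Q·ΔS·θ_c / [V·(1 + k_d θ_c)] = 0.670 × 659 × (702 − 18.6) × 21.4 / [1630 × (1 + 0.106 × 21.4)] = 1212 mg/L.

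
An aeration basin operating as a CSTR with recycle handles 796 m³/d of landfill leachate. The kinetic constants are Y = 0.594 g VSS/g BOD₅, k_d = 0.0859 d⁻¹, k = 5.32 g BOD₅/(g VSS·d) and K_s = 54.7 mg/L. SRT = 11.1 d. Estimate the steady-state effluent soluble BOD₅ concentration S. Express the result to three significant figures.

S ≈ 3.23 mg/L

From the Monod/SRT balance for a CMAS, S = K_s·(1+k_d θ_c)/[θ_c·(Y k − k_d) − 1] = 54.7 × (1 + 0.0859 × 11.1) / [11.1 × (0.594 × 5.32 − 0.0859) − 1] = 106.9 / 33.12 = 3.226 mg/L.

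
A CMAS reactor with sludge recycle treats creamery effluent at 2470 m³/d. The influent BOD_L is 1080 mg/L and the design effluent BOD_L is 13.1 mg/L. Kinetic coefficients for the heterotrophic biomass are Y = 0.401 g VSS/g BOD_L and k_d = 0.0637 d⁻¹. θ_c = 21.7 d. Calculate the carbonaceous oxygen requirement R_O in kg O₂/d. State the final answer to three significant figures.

R_O ≈ 2010 kg O₂/d

Observed yield with endogenous decay: Y_obs = Y / (1 + k_d·θ_c) = 0.401 / (1 + 0.0637 × 21.7) = 0.401 / 2.382 = 0.1683 g VSS/g BOD_L.
Q·(S₀ − S) = 2470 × (1080 − 13.1) × 10⁻³ = 2635 kg/d removed.
Net sludge production P_X = 0.1683 × 2635 = 443.6 kg VSS/d.
Carbonaceous O₂ demand = substrate oxidised − cell-mass equivalent = 2635 − 1.42 × 443.6 = 2005 kg O₂/d.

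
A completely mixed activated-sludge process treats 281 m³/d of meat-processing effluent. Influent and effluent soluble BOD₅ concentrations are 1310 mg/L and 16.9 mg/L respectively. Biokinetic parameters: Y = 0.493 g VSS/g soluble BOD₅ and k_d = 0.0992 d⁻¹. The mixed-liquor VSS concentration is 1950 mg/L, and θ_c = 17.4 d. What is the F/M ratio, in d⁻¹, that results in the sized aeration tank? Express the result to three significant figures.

F/M ≈ 0.322 d⁻¹

Steady-state biomass mass balance: V·X·(1 + k_d·θ_c) = Y·Q·(S₀ − S)·θ_c, so V = 0.493 × 281 × (1310 − 16.9) × 17.4 / [1950 × (1 + 0.0992 × 17.4)] = 3.12×10^6 / 5316 = 586.4 m³.
F/M = applied load / biomass = Q·S₀/(V·X) = 281 × 1310 / (586.4 × 1950) = 0.3219 d⁻¹.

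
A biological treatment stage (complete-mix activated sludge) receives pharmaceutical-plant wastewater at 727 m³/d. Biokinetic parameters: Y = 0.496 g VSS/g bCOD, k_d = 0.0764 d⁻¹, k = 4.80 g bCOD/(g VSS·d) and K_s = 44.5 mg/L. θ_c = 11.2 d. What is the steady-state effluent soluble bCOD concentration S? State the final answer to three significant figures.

S ≈ 3.33 mg/L

For a completely mixed reactor with recycle the Lawrence–McCarty relation gives S = K_s·(1 + k_d·θ_c) / [θ_c·(Y·k − k_d) − 1] = 44.5 × (1 + 0.0764 × 11.2) / [11.2 × (0.496 × 4.80 − 0.0764) − 1] = 82.58 / 24.81 = 3.329 mg/L.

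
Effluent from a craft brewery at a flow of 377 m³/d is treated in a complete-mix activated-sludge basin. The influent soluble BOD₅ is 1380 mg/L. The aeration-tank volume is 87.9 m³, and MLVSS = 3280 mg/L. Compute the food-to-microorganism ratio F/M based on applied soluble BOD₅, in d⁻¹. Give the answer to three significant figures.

Food-to-microorganism ratio F/M = Q S₀ / (V X) = 377 × 1380 / (87.90 × 3280) = 1.805 d⁻¹.

F/M ≈ 1.80 d⁻¹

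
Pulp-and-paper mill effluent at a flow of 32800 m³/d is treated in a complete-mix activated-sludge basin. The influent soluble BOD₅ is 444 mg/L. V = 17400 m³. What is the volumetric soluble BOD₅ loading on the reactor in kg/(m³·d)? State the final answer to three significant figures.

L_v ≈ 0.837 kg soluble BOD₅/(m³·d)

Volumetric loading L_v = Q·S₀ / V = 32800 × 444 g/m³ / 17400 m³ = 837.0 g/(m³·d) = 0.8370 kg soluble BOD₅/(m³·d).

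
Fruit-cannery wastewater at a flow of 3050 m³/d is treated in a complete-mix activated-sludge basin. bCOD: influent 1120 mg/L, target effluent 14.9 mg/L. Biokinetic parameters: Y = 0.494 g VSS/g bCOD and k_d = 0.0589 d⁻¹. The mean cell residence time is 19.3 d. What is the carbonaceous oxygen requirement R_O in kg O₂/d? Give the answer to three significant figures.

Correct the yield for decay: Y_obs = Y/(1 + k_d θ_c) = 0.494 / (1 + 0.0589 × 19.3) = 0.494 / 2.137 = 0.2312.
Q·(S₀ − S) = 3050 × (1120 − 14.9) × 10⁻³ = 3371 kg/d removed.
P_X = Y_obs·Q·(S₀ − S) = 0.2312 × 3371 = 779.2 kg VSS/d.
Carbonaceous O₂ demand = substrate oxidised − cell-mass equivalent = 3371 − 1.42 × 779.2 = 2264 kg O₂/d.

R_O ≈ 2260 kg O₂/d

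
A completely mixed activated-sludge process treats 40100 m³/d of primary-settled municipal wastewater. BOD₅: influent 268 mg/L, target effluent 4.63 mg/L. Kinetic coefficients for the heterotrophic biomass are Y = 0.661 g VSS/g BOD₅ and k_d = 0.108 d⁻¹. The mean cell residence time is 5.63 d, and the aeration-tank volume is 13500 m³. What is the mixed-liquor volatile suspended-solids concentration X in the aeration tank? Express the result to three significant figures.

X = Y·Q·ΔS·θ_c / [V·(1 + k_d θ_c)] = 0.661 × 40100 × (268 − 4.63) × 5.63 / [13500 × (1 + 0.108 × 5.63)] = 1810 mg/L.

X ≈ 1810 mg/L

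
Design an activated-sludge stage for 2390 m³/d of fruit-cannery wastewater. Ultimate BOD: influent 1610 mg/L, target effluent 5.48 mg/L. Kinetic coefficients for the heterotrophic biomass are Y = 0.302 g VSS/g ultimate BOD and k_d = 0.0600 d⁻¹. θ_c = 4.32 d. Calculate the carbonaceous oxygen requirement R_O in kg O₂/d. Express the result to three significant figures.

Correct the yield for decay: Y_obs = Y/(1 + k_d θ_c) = 0.302 / (1 + 0.0600 × 4.32) = 0.302 / 1.259 = 0.2398.
ΔS = 1610 − 5.48 = 1605 mg/L, so the substrate removal rate is 2390 × 1605/1000 = 3835 kg ultimate BOD/d.
Biomass synthesised: P_X = Y_obs × 3835 = 919.7 kg VSS/d.
R_O = Q·(S₀ − S) − 1.42·P_X = 3835 − 1.42 × 919.7 = 2529 kg O₂/d.

R_O ≈ 2530 kg O₂/d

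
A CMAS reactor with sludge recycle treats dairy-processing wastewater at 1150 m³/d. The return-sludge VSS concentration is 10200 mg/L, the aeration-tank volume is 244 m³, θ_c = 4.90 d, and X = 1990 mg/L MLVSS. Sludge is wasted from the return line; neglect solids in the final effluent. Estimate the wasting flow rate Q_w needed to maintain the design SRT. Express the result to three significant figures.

θ_c = V·X/(Q_w·X_r) when wasting from the recycle, so Q_w = V·X/(θ_c·X_r) = 244.0 × 1990 / (4.90 × 10200) = 9.715 m³/d.

Q_w ≈ 9.72 m³/d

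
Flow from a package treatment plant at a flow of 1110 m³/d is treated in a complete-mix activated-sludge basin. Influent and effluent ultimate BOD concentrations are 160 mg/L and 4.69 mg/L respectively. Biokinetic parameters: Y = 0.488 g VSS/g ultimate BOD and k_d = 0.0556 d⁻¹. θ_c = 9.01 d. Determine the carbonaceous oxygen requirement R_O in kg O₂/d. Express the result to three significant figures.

Observed yield with endogenous decay: Y_obs = Y / (1 + k_d·θ_c) = 0.488 / (1 + 0.0556 × 9.01) = 0.488 / 1.501 = 0.3251 g VSS/g ultimate BOD.
ΔS = 160 − 4.69 = 155.3 mg/L, so the substrate removal rate is 1110 × 155.3/1000 = 172.4 kg ultimate BOD/d.
P_X = Y_obs·Q·(S₀ − S) = 0.3251 × 172.4 = 56.05 kg VSS/d.
Carbonaceous O₂ demand = substrate oxidised − cell-mass equivalent = 172.4 − 1.42 × 56.05 = 92.80 kg O₂/d.

R_O ≈ 92.8 kg O₂/d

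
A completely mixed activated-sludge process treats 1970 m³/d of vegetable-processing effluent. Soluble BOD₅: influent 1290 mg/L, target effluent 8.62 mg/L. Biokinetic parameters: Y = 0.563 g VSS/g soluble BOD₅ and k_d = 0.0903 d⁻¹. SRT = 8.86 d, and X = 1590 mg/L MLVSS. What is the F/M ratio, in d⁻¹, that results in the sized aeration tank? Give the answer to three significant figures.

Rearranging the biomass balance for a CMAS with decay, V = Y·Q·ΔS·θ_c / [X·(1+k_d θ_c)] = 0.563 × 1970 × (1290 − 8.62) × 8.86 / [1590 × (1 + 0.0903 × 8.86)] = 1.26×10^7 / 2862 = 4399 m³.
F/M = Q·S₀ / (V·X) = 1970 × 1290 / (4399 × 1590) = 0.3633 g soluble BOD₅·(g VSS·d)⁻¹.

F/M ≈ 0.363 d⁻¹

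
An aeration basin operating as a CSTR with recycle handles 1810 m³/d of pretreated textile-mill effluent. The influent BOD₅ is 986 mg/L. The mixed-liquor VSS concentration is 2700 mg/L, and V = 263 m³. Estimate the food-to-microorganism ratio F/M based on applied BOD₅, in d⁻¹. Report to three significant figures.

F/M ≈ 2.51 d⁻¹

Food-to-microorganism ratio F/M = Q S₀ / (V X) = 1810 × 986 / (263.0 × 2700) = 2.513 d⁻¹.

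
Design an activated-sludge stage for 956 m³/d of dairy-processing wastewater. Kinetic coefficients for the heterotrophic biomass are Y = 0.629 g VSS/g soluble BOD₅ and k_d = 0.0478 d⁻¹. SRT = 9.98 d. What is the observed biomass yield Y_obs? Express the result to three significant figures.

Correct the yield for decay: Y_obs = Y/(1 + k_d θ_c) = 0.629 / (1 + 0.0478 × 9.98) = 0.629 / 1.477 = 0.4259.

Y_obs ≈ 0.426 g VSS/g soluble BOD₅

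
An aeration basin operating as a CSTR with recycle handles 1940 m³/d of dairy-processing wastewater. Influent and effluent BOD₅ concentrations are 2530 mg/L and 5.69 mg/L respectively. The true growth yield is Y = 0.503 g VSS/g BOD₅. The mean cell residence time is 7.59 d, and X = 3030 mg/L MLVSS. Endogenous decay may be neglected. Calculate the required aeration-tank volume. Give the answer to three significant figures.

With k_d = 0 the design equation reduces to V = Y Q (S₀−S) θ_c / X = 0.503 × 1940 × (2530 − 5.69) × 7.59 / 3030 = 6170 m³.

V ≈ 6170 m³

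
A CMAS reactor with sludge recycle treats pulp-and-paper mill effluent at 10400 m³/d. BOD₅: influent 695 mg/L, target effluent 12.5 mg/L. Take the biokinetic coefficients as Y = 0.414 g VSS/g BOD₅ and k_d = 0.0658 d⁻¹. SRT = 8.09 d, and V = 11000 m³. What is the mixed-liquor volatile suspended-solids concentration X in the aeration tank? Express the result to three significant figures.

X ≈ 1410 mg/L

From V·X·(1 + k_d·θ_c) = Y·Q·(S₀ − S)·θ_c: X = 0.414 × 10400 × (695 − 12.5) × 8.09 / [11000 × (1 + 0.0658 × 8.09)] = 1410 mg/L.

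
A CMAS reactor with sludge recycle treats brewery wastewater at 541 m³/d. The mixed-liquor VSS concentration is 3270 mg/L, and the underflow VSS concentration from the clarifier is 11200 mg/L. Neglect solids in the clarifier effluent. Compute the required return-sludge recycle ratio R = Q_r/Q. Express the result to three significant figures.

Solids balance on the clarifier gives (1+R)X = R·X_r, so R = X/(X_r − X) = 3270 / (11200 − 3270) = 0.4124.

R ≈ 0.412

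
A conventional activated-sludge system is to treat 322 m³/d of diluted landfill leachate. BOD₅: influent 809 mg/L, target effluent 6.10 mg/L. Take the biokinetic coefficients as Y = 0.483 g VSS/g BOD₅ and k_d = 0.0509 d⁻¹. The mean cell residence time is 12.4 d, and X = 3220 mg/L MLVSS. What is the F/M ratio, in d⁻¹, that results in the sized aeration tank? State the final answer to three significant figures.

F/M ≈ 0.274 d⁻¹

Steady-state biomass mass balance: V·X·(1 + k_d·θ_c) = Y·Q·(S₀ − S)·θ_c, so V = 0.483 × 322 × (809 − 6.10) × 12.4 / [3220 × (1 + 0.0509 × 12.4)] = 1.55×10^6 / 5252 = 294.8 m³.
F/M = applied load / biomass = Q·S₀/(V·X) = 322 × 809 / (294.8 × 3220) = 0.2744 d⁻¹.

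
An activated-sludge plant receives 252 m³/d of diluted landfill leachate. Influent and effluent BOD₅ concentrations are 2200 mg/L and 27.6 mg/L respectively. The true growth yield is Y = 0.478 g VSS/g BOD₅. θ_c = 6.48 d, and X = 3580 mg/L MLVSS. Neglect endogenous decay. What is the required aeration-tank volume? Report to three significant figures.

With k_d = 0 the design equation reduces to V = Y Q (S₀−S) θ_c / X = 0.478 × 252 × (2200 − 27.6) × 6.48 / 3580 = 473.7 m³.

V ≈ 474 m³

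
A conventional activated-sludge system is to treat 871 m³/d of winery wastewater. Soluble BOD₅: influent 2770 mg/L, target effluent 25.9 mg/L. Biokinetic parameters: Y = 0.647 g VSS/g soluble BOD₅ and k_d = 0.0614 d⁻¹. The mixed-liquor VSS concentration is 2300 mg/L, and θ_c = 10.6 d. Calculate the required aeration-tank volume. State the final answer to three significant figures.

Rearranging the biomass balance for a CMAS with decay, V = Y·Q·ΔS·θ_c / [X·(1+k_d θ_c)] = 0.647 × 871 × (2770 − 25.9) × 10.6 / [2300 × (1 + 0.0614 × 10.6)] = 1.64×10^7 / 3797 = 4317 m³.

V ≈ 4320 m³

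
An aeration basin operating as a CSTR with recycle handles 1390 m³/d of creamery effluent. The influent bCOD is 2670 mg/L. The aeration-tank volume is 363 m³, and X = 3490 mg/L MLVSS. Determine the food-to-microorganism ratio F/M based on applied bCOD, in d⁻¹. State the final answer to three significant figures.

Food-to-microorganism ratio F/M = Q S₀ / (V X) = 1390 × 2670 / (363.0 × 3490) = 2.930 d⁻¹.

F/M ≈ 2.93 d⁻¹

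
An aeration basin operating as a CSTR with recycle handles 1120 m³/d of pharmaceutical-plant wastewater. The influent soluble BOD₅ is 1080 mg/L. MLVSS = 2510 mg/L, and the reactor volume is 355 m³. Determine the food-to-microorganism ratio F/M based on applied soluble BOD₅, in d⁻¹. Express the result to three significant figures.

F/M = Q·S₀ / (V·X) = 1120 × 1080 / (355.0 × 2510) = 1.357 g soluble BOD₅·(g VSS·d)⁻¹.

F/M ≈ 1.36 d⁻¹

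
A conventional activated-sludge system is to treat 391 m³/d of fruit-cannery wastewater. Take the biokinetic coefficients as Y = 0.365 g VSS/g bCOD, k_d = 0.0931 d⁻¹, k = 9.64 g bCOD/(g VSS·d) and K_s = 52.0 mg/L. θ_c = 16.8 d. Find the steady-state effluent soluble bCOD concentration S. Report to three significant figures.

S ≈ 2.36 mg/L

From the Monod/SRT balance for a CMAS, S = K_s·(1+k_d θ_c)/[θ_c·(Y k − k_d) − 1] = 52.0 × (1 + 0.0931 × 16.8) / [16.8 × (0.365 × 9.64 − 0.0931) − 1] = 133.3 / 56.55 = 2.358 mg/L.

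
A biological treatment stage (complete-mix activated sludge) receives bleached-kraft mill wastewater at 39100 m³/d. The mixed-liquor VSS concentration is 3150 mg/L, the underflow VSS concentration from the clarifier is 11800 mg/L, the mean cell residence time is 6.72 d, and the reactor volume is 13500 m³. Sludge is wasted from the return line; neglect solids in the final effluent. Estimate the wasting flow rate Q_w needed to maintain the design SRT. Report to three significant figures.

Wasting from the return line (neglecting effluent solids): Q_w = V·X / (θ_c·X_r) = 13500 × 3150 / (6.72 × 11800) = 536.3 m³/d.

Q_w ≈ 536 m³/d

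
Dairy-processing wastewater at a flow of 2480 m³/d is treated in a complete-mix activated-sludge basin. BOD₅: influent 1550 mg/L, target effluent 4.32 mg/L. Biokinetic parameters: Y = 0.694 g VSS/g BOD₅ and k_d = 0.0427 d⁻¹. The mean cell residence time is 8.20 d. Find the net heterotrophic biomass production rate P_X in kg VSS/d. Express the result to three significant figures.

P_X ≈ 1970 kg VSS/d

Y_obs = Y / (1 + k_d θ_c) = 0.694 / (1 + 0.0427 × 8.20) = 0.694 / 1.350 = 0.5140.
ΔS = 1550 − 4.32 = 1546 mg/L, so the substrate removal rate is 2480 × 1546/1000 = 3833 kg BOD₅/d.
Net biomass production P_X = Y_obs × Q·(S₀ − S) = 0.5140 × 3833 = 1970 kg VSS/d.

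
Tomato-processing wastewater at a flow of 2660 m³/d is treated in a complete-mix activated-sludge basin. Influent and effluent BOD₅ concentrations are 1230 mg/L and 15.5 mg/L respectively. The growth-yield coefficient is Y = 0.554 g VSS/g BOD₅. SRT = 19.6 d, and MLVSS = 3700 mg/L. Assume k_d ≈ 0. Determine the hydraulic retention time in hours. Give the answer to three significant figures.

V·X = Y·Q·ΔS·θ_c gives V = 0.554 × 2660 × (1230 − 15.5) × 19.6 / 3700 = 9481 m³.
Hydraulic retention time τ = V/Q = 9481 / 2660 = 3.564 d = 85.54 h.

τ ≈ 85.5 h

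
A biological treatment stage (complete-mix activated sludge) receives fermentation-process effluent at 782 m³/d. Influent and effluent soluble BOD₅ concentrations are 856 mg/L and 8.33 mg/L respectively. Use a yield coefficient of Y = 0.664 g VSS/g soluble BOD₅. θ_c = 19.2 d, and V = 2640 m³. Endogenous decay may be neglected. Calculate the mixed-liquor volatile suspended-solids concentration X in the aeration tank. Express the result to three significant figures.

X ≈ 3200 mg/L

X = Y·Q·ΔS·θ_c / V = 0.664 × 782 × (856 − 8.33) × 19.2 / 2640 = 3201 mg/L.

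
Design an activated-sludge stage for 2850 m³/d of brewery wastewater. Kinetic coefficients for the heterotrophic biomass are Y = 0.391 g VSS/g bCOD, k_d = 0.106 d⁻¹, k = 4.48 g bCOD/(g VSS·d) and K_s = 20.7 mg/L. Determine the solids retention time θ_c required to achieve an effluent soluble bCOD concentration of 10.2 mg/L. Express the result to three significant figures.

From 1/θ_c = Y·k·S/(K_s + S) − k_d: Y·k·S/(K_s+S) = 0.391 × 4.48 × 10.2 / (20.7 + 10.2) = 0.5782 d⁻¹.
Then 1/θ_c = μ − k_d = 0.5782 − 0.106 = 0.4722 d⁻¹, giving θ_c = 2.118 d.

θ_c ≈ 2.12 d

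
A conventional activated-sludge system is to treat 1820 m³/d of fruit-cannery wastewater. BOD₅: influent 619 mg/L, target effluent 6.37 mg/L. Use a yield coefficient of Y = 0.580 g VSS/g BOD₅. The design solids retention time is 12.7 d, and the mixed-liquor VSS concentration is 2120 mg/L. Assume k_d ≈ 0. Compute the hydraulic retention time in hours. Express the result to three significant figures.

Biomass mass balance (decay neglected): V·X = Y·Q·(S₀ − S)·θ_c, so V = 0.580 × 1820 × (619 − 6.37) × 12.7 / 2120 = 3874 m³.
Hydraulic retention time τ = V/Q = 3874 / 1820 = 2.129 d = 51.09 h.

τ ≈ 51.1 h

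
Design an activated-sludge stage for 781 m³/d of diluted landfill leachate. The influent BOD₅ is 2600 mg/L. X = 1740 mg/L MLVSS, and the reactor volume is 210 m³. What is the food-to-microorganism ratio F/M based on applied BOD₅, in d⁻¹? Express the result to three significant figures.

F/M ≈ 5.56 d⁻¹

F/M = Q·S₀ / (V·X) = 781 × 2600 / (210.0 × 1740) = 5.557 g BOD₅·(g VSS·d)⁻¹.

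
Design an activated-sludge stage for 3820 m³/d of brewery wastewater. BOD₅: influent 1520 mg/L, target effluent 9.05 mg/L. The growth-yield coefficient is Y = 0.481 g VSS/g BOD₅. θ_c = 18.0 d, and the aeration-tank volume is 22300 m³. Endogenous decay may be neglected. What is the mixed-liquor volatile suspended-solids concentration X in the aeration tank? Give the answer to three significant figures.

X = Y·Q·ΔS·θ_c / V = 0.481 × 3820 × (1520 − 9.05) × 18.0 / 22300 = 2241 mg/L.

X ≈ 2240 mg/L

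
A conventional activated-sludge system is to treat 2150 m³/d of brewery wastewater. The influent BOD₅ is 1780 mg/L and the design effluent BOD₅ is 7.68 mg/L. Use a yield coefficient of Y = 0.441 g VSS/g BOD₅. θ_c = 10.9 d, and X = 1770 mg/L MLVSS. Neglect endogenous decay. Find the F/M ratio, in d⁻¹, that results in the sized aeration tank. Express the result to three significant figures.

F/M ≈ 0.209 d⁻¹

Biomass mass balance (decay neglected): V·X = Y·Q·(S₀ − S)·θ_c, so V = 0.441 × 2150 × (1780 − 7.68) × 10.9 / 1770 = 10348 m³.
F/M = applied load / biomass = Q·S₀/(V·X) = 2150 × 1780 / (10348 × 1770) = 0.2089 d⁻¹.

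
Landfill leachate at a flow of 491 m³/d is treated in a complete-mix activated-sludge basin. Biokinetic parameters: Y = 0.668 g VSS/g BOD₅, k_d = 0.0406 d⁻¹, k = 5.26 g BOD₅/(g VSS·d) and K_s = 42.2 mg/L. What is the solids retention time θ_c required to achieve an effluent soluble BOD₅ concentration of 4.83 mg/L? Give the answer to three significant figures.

θ_c ≈ 3.12 d

Specific growth rate at S = 4.83 mg/L: μ = YkS/(K_s+S) = 0.668·5.26·4.83/(42.2+4.83) = 0.3609 d⁻¹.
θ_c = 1/(μ − k_d) = 1/(0.3609 − 0.0406) = 1/0.3203 = 3.122 d.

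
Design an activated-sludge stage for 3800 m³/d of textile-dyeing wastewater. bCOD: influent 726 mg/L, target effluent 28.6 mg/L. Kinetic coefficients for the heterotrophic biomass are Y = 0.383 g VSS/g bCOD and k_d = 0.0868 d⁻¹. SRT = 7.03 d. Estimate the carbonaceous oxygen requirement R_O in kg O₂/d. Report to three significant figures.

Y_obs = Y / (1 + k_d θ_c) = 0.383 / (1 + 0.0868 × 7.03) = 0.383 / 1.610 = 0.2379.
ΔS = 726 − 28.6 = 697.4 mg/L, so the substrate removal rate is 3800 × 697.4/1000 = 2650 kg bCOD/d.
P_X = Y_obs·Q·(S₀ − S) = 0.2379 × 2650 = 630.4 kg VSS/d.
Carbonaceous O₂ demand = substrate oxidised − cell-mass equivalent = 2650 − 1.42 × 630.4 = 1755 kg O₂/d.

R_O ≈ 1760 kg O₂/d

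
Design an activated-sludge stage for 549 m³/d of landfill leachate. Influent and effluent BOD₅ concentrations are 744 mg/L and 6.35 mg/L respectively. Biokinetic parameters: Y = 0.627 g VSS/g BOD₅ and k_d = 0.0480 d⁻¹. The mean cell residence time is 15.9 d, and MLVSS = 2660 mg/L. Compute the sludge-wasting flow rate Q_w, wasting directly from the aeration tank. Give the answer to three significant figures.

Q_w ≈ 54.1 m³/d

Rearranging the biomass balance for a CMAS with decay, V = Y·Q·ΔS·θ_c / [X·(1+k_d θ_c)] = 0.627 × 549 × (744 − 6.35) × 15.9 / [2660 × (1 + 0.0480 × 15.9)] = 4.04×10^6 / 4690 = 860.8 m³.
For wasting at MLVSS concentration, Q_w = V/θ_c = 860.8/15.9 = 54.14 m³/d.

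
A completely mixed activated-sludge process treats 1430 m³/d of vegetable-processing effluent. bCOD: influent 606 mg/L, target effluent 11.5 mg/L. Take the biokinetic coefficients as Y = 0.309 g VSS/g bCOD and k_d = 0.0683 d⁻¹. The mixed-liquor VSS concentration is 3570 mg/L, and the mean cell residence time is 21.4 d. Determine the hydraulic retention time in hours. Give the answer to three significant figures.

Rearranging the biomass balance for a CMAS with decay, V = Y·Q·ΔS·θ_c / [X·(1+k_d θ_c)] = 0.309 × 1430 × (606 − 11.5) × 21.4 / [3570 × (1 + 0.0683 × 21.4)] = 5.62×10^6 / 8788 = 639.7 m³.
HRT = V/Q = 639.7 m³ / 1430 m³·d⁻¹ = 0.4473 d × 24 = 10.74 h.

τ ≈ 10.7 h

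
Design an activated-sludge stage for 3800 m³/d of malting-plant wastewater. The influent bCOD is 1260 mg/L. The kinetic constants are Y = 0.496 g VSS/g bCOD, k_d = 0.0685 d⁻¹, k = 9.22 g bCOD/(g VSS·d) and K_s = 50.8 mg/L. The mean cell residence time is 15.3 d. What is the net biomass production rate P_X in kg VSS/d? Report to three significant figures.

P_X ≈ 1160 kg VSS/d

From the Monod/SRT balance for a CMAS, S = K_s·(1+k_d θ_c)/[θ_c·(Y k − k_d) − 1] = 50.8 × (1 + 0.0685 × 15.3) / [15.3 × (0.496 × 9.22 − 0.0685) − 1] = 104.0 / 67.92 = 1.532 mg/L.
Observed yield with endogenous decay: Y_obs = Y / (1 + k_d·θ_c) = 0.496 / (1 + 0.0685 × 15.3) = 0.496 / 2.048 = 0.2422 g VSS/g bCOD.
Mass of bCOD removed per day: Q(S₀ − S) = 3800 × 1258 g/m³ = 4782 kg/d.
P_X = Y_obs · Q(S₀ − S) = 0.2422 × 4782 = 1158 kg VSS/d.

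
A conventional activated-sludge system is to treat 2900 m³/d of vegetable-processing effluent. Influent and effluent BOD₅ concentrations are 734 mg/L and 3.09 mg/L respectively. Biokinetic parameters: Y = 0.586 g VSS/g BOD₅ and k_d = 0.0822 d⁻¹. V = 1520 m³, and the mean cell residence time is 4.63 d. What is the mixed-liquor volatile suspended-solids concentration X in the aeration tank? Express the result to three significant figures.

X ≈ 2740 mg/L

X = Y·Q·ΔS·θ_c / [V·(1 + k_d θ_c)] = 0.586 × 2900 × (734 − 3.09) × 4.63 / [1520 × (1 + 0.0822 × 4.63)] = 2741 mg/L.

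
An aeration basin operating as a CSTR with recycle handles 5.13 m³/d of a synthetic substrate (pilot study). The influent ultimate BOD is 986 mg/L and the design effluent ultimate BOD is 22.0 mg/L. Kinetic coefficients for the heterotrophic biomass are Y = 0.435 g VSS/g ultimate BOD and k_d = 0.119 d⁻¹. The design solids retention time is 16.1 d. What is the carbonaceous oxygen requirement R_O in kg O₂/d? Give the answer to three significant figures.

Correct the yield for decay: Y_obs = Y/(1 + k_d θ_c) = 0.435 / (1 + 0.119 × 16.1) = 0.435 / 2.916 = 0.1492.
Q·(S₀ − S) = 5.13 × (986 − 22.0) × 10⁻³ = 4.945 kg/d removed.
Net sludge production P_X = 0.1492 × 4.945 = 0.7378 kg VSS/d.
R_O = Q·ΔS − 1.42 P_X = 4.945 − 1.048 = 3.898 kg O₂/d.

R_O ≈ 3.90 kg O₂/d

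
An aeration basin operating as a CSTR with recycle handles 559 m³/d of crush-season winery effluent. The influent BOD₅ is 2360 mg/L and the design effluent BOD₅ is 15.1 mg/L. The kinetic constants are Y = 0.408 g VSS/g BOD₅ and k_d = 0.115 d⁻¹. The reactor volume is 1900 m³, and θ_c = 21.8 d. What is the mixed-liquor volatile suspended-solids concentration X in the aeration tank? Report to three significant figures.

X = Y·Q·ΔS·θ_c / [V·(1 + k_d θ_c)] = 0.408 × 559 × (2360 − 15.1) × 21.8 / [1900 × (1 + 0.115 × 21.8)] = 1750 mg/L.

X ≈ 1750 mg/L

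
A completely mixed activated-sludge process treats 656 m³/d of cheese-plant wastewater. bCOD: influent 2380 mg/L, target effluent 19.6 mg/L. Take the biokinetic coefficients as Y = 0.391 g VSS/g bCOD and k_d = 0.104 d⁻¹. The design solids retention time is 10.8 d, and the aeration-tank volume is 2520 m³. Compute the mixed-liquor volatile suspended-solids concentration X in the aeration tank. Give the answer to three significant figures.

X ≈ 1220 mg/L

Solving the biomass balance for X: X = Y Q (S₀−S) θ_c / [V (1+k_d θ_c)] = 0.391 × 656 × (2380 − 19.6) × 10.8 / [2520 × (1 + 0.104 × 10.8)] = 1222 mg/L.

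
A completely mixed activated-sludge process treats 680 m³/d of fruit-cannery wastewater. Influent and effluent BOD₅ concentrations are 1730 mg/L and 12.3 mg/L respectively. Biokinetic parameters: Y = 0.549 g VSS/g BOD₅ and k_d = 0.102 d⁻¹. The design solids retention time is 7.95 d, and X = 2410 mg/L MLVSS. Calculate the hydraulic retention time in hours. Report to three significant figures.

From the SRT design equation V = Y Q (S₀−S) θ_c / [X (1 + k_d θ_c)] = 0.549 × 680 × (1730 − 12.3) × 7.95 / [2410 × (1 + 0.102 × 7.95)] = 5.1×10^6 / 4364 = 1168 m³.
HRT = V/Q = 1168 m³ / 680 m³·d⁻¹ = 1.718 d × 24 = 41.23 h.

τ ≈ 41.2 h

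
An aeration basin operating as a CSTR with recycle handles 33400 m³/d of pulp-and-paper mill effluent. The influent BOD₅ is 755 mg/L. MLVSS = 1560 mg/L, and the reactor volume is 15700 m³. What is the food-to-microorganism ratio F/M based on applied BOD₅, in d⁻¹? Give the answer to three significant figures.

F/M ≈ 1.03 d⁻¹

F/M = Q·S₀ / (V·X) = 33400 × 755 / (15700 × 1560) = 1.030 g BOD₅·(g VSS·d)⁻¹.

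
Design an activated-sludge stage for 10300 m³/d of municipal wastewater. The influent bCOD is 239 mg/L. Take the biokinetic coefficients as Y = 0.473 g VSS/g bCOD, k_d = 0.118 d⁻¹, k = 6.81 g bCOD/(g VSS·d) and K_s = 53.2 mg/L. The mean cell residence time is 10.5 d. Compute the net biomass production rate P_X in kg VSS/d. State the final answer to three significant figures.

P_X ≈ 512 kg VSS/d

Effluent substrate depends only on kinetics and SRT: S = K_s(1 + k_d θ_c) / [θ_c(Yk − k_d) − 1] = 53.2 × (1 + 0.118 × 10.5) / [10.5 × (0.473 × 6.81 − 0.118) − 1] = 119.1 / 31.58 = 3.772 mg/L.
Correct the yield for decay: Y_obs = Y/(1 + k_d θ_c) = 0.473 / (1 + 0.118 × 10.5) = 0.473 / 2.239 = 0.2113.
Q·(S₀ − S) = 10300 × (239 − 3.77) × 10⁻³ = 2423 kg/d removed.
Biomass produced: P_X = Y_obs·Q·ΔS = 0.2113 × 2423 ≈ 511.8 kg VSS/d.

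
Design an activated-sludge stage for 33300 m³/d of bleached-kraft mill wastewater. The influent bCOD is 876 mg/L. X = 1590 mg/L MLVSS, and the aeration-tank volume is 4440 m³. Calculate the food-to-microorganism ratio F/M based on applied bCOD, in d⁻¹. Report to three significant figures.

Food-to-microorganism ratio F/M = Q S₀ / (V X) = 33300 × 876 / (4440 × 1590) = 4.132 d⁻¹.

F/M ≈ 4.13 d⁻¹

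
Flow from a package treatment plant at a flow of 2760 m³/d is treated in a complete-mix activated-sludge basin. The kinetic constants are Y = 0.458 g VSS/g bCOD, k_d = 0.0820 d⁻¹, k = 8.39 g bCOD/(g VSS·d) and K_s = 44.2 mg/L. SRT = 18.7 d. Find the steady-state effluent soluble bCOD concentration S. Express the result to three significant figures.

For a completely mixed reactor with recycle the Lawrence–McCarty relation gives S = K_s·(1 + k_d·θ_c) / [θ_c·(Y·k − k_d) − 1] = 44.2 × (1 + 0.0820 × 18.7) / [18.7 × (0.458 × 8.39 − 0.0820) − 1] = 112.0 / 69.32 = 1.615 mg/L.

S ≈ 1.62 mg/L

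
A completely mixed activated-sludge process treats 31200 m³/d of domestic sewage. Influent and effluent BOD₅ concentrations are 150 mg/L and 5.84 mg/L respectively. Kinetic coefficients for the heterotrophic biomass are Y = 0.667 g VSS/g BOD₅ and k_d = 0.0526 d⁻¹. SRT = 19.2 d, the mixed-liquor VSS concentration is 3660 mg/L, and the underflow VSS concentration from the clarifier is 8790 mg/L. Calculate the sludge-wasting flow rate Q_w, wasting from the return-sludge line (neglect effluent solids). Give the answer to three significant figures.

Q_w ≈ 170 m³/d

From the SRT design equation V = Y Q (S₀−S) θ_c / [X (1 + k_d θ_c)] = 0.667 × 31200 × (150 − 5.84) × 19.2 / [3660 × (1 + 0.0526 × 19.2)] = 5.76×10^7 / 7356 = 7830 m³.
Wasting from the return line (neglecting effluent solids): Q_w = V·X / (θ_c·X_r) = 7830 × 3660 / (19.2 × 8790) = 169.8 m³/d.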